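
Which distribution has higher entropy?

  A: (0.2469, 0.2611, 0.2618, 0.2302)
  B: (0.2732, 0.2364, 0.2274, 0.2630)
A

Both distributions are close to uniform, making this a harder comparison.

H(A) = 1.9981 bits
H(B) = 1.9960 bits

The distribution closer to uniform has higher entropy.
Answer: A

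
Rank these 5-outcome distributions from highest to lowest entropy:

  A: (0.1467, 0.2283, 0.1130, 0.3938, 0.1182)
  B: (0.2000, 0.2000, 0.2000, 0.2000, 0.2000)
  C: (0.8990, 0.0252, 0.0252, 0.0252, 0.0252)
B > A > C

Key insight: Entropy is maximized by uniform distributions and minimized by concentrated distributions.

- Uniform distributions have maximum entropy log₂(5) = 2.3219 bits
- The more "peaked" or concentrated a distribution, the lower its entropy

Entropies:
  H(A) = 2.1418 bits
  H(B) = 2.3219 bits
  H(C) = 0.6742 bits

Ranking: B > A > C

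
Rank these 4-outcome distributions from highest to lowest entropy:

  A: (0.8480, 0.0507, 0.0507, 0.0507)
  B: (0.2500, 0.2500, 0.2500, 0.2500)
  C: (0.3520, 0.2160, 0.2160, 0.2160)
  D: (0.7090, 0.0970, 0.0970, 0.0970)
B > C > D > A

Key insight: Entropy is maximized by uniform distributions and minimized by concentrated distributions.

Entropies:
  H(A) = 0.8557 bits
  H(B) = 2.0000 bits
  H(C) = 1.9629 bits
  H(D) = 1.3312 bits

Ranking: B > C > D > A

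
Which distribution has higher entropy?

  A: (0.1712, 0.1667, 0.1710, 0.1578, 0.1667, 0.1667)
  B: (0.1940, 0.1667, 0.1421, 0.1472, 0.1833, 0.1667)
A

Both distributions are close to uniform, making this a harder comparison.

H(A) = 2.5844 bits
H(B) = 2.5763 bits

The distribution closer to uniform has higher entropy.
Answer: A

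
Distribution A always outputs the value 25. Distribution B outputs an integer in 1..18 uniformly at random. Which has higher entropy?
B

A is deterministic, so H(A) = 0. B is uniform over 18 outcomes, so H(B) = log₂(18) = 4.170 bits. Any distribution with genuine randomness has higher entropy than a deterministic one.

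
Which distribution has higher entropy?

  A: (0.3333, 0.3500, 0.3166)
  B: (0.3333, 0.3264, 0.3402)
B

Both distributions are close to uniform, making this a harder comparison.

H(A) = 1.5838 bits
H(B) = 1.5848 bits

The distribution closer to uniform has higher entropy.
Answer: B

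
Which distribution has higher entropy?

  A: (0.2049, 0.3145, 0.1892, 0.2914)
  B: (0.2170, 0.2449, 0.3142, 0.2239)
B

Both distributions are close to uniform, making this a harder comparison.

H(A) = 1.9663 bits
H(B) = 1.9836 bits

The distribution closer to uniform has higher entropy.
Answer: B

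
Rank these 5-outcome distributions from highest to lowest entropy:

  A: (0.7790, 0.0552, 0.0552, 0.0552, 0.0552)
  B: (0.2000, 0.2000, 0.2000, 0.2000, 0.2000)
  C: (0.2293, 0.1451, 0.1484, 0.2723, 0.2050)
B > C > A

Key insight: Entropy is maximized by uniform distributions and minimized by concentrated distributions.

- Uniform distributions have maximum entropy log₂(5) = 2.3219 bits
- The more "peaked" or concentrated a distribution, the lower its entropy

Entropies:
  H(A) = 1.2040 bits
  H(B) = 2.3219 bits
  H(C) = 2.2794 bits

Ranking: B > C > A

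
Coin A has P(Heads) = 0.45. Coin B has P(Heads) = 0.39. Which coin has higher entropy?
A

For binary distributions, entropy is maximized at p=0.5 and decreases as p moves toward 0 or 1.

H(A) = H(0.45) = 0.9928 bits
H(B) = H(0.39) = 0.9648 bits

Distribution A (p=0.45) is closer to uniform (p=0.5), so it has higher entropy.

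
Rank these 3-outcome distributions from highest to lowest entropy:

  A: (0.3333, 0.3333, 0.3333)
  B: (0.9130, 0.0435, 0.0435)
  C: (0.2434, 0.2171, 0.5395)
A > C > B

Key insight: Entropy is maximized by uniform distributions and minimized by concentrated distributions.

- Uniform distributions have maximum entropy log₂(3) = 1.5850 bits
- The more "peaked" or concentrated a distribution, the lower its entropy

Entropies:
  H(A) = 1.5850 bits
  H(B) = 0.5134 bits
  H(C) = 1.4549 bits

Ranking: A > C > B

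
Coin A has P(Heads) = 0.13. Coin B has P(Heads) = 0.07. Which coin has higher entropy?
A

For binary distributions, entropy is maximized at p=0.5 and decreases as p moves toward 0 or 1.

H(A) = H(0.13) = 0.5574 bits
H(B) = H(0.07) = 0.3659 bits

Distribution A (p=0.13) is closer to uniform (p=0.5), so it has higher entropy.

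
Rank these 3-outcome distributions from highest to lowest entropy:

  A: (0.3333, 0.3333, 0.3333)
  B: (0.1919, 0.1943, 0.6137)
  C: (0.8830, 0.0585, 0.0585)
A > B > C

Key insight: Entropy is maximized by uniform distributions and minimized by concentrated distributions.

- Uniform distributions have maximum entropy log₂(3) = 1.5850 bits
- The more "peaked" or concentrated a distribution, the lower its entropy

Entropies:
  H(A) = 1.5850 bits
  H(B) = 1.3486 bits
  H(C) = 0.6377 bits

Ranking: A > B > C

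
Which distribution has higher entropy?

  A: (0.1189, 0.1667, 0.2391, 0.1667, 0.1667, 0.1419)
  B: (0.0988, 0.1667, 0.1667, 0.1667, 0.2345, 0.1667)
A

Both distributions are close to uniform, making this a harder comparison.

H(A) = 2.5512 bits
H(B) = 2.5439 bits

The distribution closer to uniform has higher entropy.
Answer: A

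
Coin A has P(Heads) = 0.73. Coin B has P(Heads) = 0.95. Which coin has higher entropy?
A

For binary distributions, entropy is maximized at p=0.5 and decreases as p moves toward 0 or 1.

H(A) = H(0.73) = 0.8415 bits
H(B) = H(0.95) = 0.2864 bits

Distribution A (p=0.73) is closer to uniform (p=0.5), so it has higher entropy.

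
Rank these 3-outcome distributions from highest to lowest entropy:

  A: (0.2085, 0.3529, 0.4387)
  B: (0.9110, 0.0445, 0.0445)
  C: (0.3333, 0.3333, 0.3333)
C > A > B

Key insight: Entropy is maximized by uniform distributions and minimized by concentrated distributions.

- Uniform distributions have maximum entropy log₂(3) = 1.5850 bits
- The more "peaked" or concentrated a distribution, the lower its entropy

Entropies:
  H(A) = 1.5233 bits
  H(B) = 0.5221 bits
  H(C) = 1.5850 bits

Ranking: C > A > B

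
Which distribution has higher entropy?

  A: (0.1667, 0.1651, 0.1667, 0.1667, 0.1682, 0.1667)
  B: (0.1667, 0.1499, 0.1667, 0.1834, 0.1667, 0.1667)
A

Both distributions are close to uniform, making this a harder comparison.

H(A) = 2.5849 bits
H(B) = 2.5825 bits

The distribution closer to uniform has higher entropy.
Answer: A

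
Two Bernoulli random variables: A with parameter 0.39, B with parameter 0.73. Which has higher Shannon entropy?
A

For binary distributions, entropy is maximized at p=0.5 and decreases as p moves toward 0 or 1.

H(A) = H(0.39) = 0.9648 bits
H(B) = H(0.73) = 0.8415 bits

Distribution A (p=0.39) is closer to uniform (p=0.5), so it has higher entropy.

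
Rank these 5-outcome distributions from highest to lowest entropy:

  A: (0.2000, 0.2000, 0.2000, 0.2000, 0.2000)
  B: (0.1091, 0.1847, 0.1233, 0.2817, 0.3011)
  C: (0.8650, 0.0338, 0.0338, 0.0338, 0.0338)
A > B > C

Key insight: Entropy is maximized by uniform distributions and minimized by concentrated distributions.

- Uniform distributions have maximum entropy log₂(5) = 2.3219 bits
- The more "peaked" or concentrated a distribution, the lower its entropy

Entropies:
  H(A) = 2.3219 bits
  H(B) = 2.2075 bits
  H(C) = 0.8410 bits

Ranking: A > B > C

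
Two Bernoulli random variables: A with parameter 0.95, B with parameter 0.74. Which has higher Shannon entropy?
B

For binary distributions, entropy is maximized at p=0.5 and decreases as p moves toward 0 or 1.

H(A) = H(0.95) = 0.2864 bits
H(B) = H(0.74) = 0.8267 bits

Distribution B (p=0.74) is closer to uniform (p=0.5), so it has higher entropy.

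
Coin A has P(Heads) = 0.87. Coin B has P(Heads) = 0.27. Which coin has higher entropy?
B

For binary distributions, entropy is maximized at p=0.5 and decreases as p moves toward 0 or 1.

H(A) = H(0.87) = 0.5574 bits
H(B) = H(0.27) = 0.8415 bits

Distribution B (p=0.27) is closer to uniform (p=0.5), so it has higher entropy.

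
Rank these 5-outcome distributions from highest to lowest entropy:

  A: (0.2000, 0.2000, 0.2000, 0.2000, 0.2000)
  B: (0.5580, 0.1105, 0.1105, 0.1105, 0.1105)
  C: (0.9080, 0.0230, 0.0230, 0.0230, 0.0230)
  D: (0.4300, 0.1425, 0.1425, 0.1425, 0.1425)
A > D > B > C

Key insight: Entropy is maximized by uniform distributions and minimized by concentrated distributions.

Entropies:
  H(A) = 2.3219 bits
  H(B) = 1.8743 bits
  H(C) = 0.6271 bits
  H(D) = 2.1258 bits

Ranking: A > D > B > C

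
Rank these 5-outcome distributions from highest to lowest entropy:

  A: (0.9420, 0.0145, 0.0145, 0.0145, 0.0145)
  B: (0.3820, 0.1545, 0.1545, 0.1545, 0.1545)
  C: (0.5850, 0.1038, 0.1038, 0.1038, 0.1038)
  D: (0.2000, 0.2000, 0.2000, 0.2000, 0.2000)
D > B > C > A

Key insight: Entropy is maximized by uniform distributions and minimized by concentrated distributions.

Entropies:
  H(A) = 0.4355 bits
  H(B) = 2.1954 bits
  H(C) = 1.8091 bits
  H(D) = 2.3219 bits

Ranking: D > B > C > A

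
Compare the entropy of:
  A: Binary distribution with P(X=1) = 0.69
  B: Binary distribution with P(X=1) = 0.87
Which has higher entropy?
A

For binary distributions, entropy is maximized at p=0.5 and decreases as p moves toward 0 or 1.

H(A) = H(0.69) = 0.8932 bits
H(B) = H(0.87) = 0.5574 bits

Distribution A (p=0.69) is closer to uniform (p=0.5), so it has higher entropy.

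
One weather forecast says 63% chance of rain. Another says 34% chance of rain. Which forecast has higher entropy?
63% forecast

Treat each forecast as a Bernoulli distribution. Binary entropy is maximized at p=0.5 and falls off symmetrically toward 0 or 1. The 63% forecast is closer to 50%, so it is more uncertain. H(63%) ≈ 0.951 bits, H(34%) ≈ 0.925 bits.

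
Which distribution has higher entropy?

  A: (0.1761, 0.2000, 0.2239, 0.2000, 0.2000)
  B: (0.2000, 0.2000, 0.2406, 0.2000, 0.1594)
A

Both distributions are close to uniform, making this a harder comparison.

H(A) = 2.3178 bits
H(B) = 2.3099 bits

The distribution closer to uniform has higher entropy.
Answer: A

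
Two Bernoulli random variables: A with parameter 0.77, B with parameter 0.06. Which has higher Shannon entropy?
A

For binary distributions, entropy is maximized at p=0.5 and decreases as p moves toward 0 or 1.

H(A) = H(0.77) = 0.7780 bits
H(B) = H(0.06) = 0.3274 bits

Distribution A (p=0.77) is closer to uniform (p=0.5), so it has higher entropy.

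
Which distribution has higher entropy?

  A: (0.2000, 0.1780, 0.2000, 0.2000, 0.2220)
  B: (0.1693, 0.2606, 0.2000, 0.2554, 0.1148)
A

Both distributions are close to uniform, making this a harder comparison.

H(A) = 2.3184 bits
H(B) = 2.2651 bits

The distribution closer to uniform has higher entropy.
Answer: A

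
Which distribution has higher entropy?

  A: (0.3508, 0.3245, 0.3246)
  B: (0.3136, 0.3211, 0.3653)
A

Both distributions are close to uniform, making this a harder comparison.

H(A) = 1.5840 bits
H(B) = 1.5816 bits

The distribution closer to uniform has higher entropy.
Answer: A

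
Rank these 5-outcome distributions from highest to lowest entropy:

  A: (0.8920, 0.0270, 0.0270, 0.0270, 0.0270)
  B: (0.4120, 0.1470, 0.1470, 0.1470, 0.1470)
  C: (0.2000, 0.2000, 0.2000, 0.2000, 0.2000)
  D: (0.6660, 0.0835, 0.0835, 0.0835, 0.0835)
C > B > D > A

Key insight: Entropy is maximized by uniform distributions and minimized by concentrated distributions.

Entropies:
  H(A) = 0.7099 bits
  H(B) = 2.1535 bits
  H(C) = 2.3219 bits
  H(D) = 1.5870 bits

Ranking: C > B > D > A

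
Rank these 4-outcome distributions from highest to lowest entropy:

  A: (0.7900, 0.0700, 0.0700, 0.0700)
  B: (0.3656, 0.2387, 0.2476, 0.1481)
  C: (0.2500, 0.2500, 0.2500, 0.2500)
C > B > A

Key insight: Entropy is maximized by uniform distributions and minimized by concentrated distributions.

- Uniform distributions have maximum entropy log₂(4) = 2.0000 bits
- The more "peaked" or concentrated a distribution, the lower its entropy

Entropies:
  H(A) = 1.0743 bits
  H(B) = 1.9307 bits
  H(C) = 2.0000 bits

Ranking: C > B > A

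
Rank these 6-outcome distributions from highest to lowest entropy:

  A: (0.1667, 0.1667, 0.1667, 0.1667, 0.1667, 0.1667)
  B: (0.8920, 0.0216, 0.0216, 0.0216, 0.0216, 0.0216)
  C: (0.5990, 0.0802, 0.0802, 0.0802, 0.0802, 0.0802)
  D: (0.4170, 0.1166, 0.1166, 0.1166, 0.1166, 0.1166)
A > D > C > B

Key insight: Entropy is maximized by uniform distributions and minimized by concentrated distributions.

Entropies:
  H(A) = 2.5850 bits
  H(B) = 0.7446 bits
  H(C) = 1.9026 bits
  H(D) = 2.3337 bits

Ranking: A > D > C > B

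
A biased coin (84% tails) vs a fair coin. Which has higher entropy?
Fair coin

The fair coin is uniform (p=0.5), maximizing binary entropy at 1 bit. The biased coin has H(0.84) ≈ 0.634 bits — its outcome is more predictable, so its entropy is lower.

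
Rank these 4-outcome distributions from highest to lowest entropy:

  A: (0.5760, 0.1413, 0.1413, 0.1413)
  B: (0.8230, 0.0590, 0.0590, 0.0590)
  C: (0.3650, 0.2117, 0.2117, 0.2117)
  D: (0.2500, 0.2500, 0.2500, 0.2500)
D > C > A > B

Key insight: Entropy is maximized by uniform distributions and minimized by concentrated distributions.

Entropies:
  H(A) = 1.6553 bits
  H(B) = 0.9540 bits
  H(C) = 1.9532 bits
  H(D) = 2.0000 bits

Ranking: D > C > A > B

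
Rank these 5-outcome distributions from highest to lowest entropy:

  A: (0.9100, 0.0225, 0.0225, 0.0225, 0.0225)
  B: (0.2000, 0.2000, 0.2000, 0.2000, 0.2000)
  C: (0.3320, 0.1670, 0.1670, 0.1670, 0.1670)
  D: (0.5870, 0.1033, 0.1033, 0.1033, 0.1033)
B > C > D > A

Key insight: Entropy is maximized by uniform distributions and minimized by concentrated distributions.

Entropies:
  H(A) = 0.6165 bits
  H(B) = 2.3219 bits
  H(C) = 2.2530 bits
  H(D) = 1.8040 bits

Ranking: B > C > D > A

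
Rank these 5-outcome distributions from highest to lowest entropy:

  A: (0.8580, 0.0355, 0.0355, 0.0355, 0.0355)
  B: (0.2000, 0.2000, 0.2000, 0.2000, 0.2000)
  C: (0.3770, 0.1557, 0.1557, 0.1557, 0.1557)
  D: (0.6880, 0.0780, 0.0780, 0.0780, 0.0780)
B > C > D > A

Key insight: Entropy is maximized by uniform distributions and minimized by concentrated distributions.

Entropies:
  H(A) = 0.8735 bits
  H(B) = 2.3219 bits
  H(C) = 2.2019 bits
  H(D) = 1.5195 bits

Ranking: B > C > D > A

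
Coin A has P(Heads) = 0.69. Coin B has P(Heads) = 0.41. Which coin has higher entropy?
B

For binary distributions, entropy is maximized at p=0.5 and decreases as p moves toward 0 or 1.

H(A) = H(0.69) = 0.8932 bits
H(B) = H(0.41) = 0.9765 bits

Distribution B (p=0.41) is closer to uniform (p=0.5), so it has higher entropy.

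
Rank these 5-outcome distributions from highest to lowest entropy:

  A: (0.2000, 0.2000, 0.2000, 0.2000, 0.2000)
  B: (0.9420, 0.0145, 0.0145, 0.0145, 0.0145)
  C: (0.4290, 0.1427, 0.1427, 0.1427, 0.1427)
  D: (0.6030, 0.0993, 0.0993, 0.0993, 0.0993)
A > C > D > B

Key insight: Entropy is maximized by uniform distributions and minimized by concentrated distributions.

Entropies:
  H(A) = 2.3219 bits
  H(B) = 0.4355 bits
  H(C) = 2.1274 bits
  H(D) = 1.7632 bits

Ranking: A > C > D > B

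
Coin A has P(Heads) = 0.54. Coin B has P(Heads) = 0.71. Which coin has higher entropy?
A

For binary distributions, entropy is maximized at p=0.5 and decreases as p moves toward 0 or 1.

H(A) = H(0.54) = 0.9954 bits
H(B) = H(0.71) = 0.8687 bits

Distribution A (p=0.54) is closer to uniform (p=0.5), so it has higher entropy.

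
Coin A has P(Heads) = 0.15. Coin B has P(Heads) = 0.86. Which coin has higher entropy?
A

For binary distributions, entropy is maximized at p=0.5 and decreases as p moves toward 0 or 1.

H(A) = H(0.15) = 0.6098 bits
H(B) = H(0.86) = 0.5842 bits

Distribution A (p=0.15) is closer to uniform (p=0.5), so it has higher entropy.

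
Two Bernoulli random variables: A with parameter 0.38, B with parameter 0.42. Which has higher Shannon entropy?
B

For binary distributions, entropy is maximized at p=0.5 and decreases as p moves toward 0 or 1.

H(A) = H(0.38) = 0.9580 bits
H(B) = H(0.42) = 0.9815 bits

Distribution B (p=0.42) is closer to uniform (p=0.5), so it has higher entropy.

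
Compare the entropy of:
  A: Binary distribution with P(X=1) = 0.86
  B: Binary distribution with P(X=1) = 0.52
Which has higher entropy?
B

For binary distributions, entropy is maximized at p=0.5 and decreases as p moves toward 0 or 1.

H(A) = H(0.86) = 0.5842 bits
H(B) = H(0.52) = 0.9988 bits

Distribution B (p=0.52) is closer to uniform (p=0.5), so it has higher entropy.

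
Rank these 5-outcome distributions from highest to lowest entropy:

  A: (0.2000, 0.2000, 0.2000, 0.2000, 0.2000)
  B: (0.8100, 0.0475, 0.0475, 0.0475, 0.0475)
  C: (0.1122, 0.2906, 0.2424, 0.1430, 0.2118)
A > C > B

Key insight: Entropy is maximized by uniform distributions and minimized by concentrated distributions.

- Uniform distributions have maximum entropy log₂(5) = 2.3219 bits
- The more "peaked" or concentrated a distribution, the lower its entropy

Entropies:
  H(A) = 2.3219 bits
  H(B) = 1.0815 bits
  H(C) = 2.2432 bits

Ranking: A > C > B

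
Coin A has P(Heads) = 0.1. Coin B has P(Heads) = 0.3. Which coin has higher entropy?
B

For binary distributions, entropy is maximized at p=0.5 and decreases as p moves toward 0 or 1.

H(A) = H(0.1) = 0.4690 bits
H(B) = H(0.3) = 0.8813 bits

Distribution B (p=0.3) is closer to uniform (p=0.5), so it has higher entropy.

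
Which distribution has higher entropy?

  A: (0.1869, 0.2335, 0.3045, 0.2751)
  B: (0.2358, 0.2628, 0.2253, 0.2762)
B

Both distributions are close to uniform, making this a harder comparison.

H(A) = 1.9768 bits
H(B) = 1.9952 bits

The distribution closer to uniform has higher entropy.
Answer: B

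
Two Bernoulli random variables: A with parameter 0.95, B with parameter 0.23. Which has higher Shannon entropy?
B

For binary distributions, entropy is maximized at p=0.5 and decreases as p moves toward 0 or 1.

H(A) = H(0.95) = 0.2864 bits
H(B) = H(0.23) = 0.7780 bits

Distribution B (p=0.23) is closer to uniform (p=0.5), so it has higher entropy.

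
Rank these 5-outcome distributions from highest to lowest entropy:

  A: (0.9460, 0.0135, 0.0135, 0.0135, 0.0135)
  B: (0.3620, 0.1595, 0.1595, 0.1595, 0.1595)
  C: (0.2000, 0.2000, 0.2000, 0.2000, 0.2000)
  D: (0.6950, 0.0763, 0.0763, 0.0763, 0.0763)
C > B > D > A

Key insight: Entropy is maximized by uniform distributions and minimized by concentrated distributions.

Entropies:
  H(A) = 0.4112 bits
  H(B) = 2.2203 bits
  H(C) = 2.3219 bits
  H(D) = 1.4973 bits

Ranking: C > B > D > A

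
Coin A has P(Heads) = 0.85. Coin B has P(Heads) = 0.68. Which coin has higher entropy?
B

For binary distributions, entropy is maximized at p=0.5 and decreases as p moves toward 0 or 1.

H(A) = H(0.85) = 0.6098 bits
H(B) = H(0.68) = 0.9044 bits

Distribution B (p=0.68) is closer to uniform (p=0.5), so it has higher entropy.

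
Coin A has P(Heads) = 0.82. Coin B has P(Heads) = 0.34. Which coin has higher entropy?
B

For binary distributions, entropy is maximized at p=0.5 and decreases as p moves toward 0 or 1.

H(A) = H(0.82) = 0.6801 bits
H(B) = H(0.34) = 0.9248 bits

Distribution B (p=0.34) is closer to uniform (p=0.5), so it has higher entropy.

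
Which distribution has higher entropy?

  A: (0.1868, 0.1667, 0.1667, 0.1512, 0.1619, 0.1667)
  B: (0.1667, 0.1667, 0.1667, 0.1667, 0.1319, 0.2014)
A

Both distributions are close to uniform, making this a harder comparison.

H(A) = 2.5821 bits
H(B) = 2.5744 bits

The distribution closer to uniform has higher entropy.
Answer: A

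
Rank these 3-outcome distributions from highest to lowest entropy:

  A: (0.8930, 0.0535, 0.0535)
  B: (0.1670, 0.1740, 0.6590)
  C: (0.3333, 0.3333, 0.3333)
C > B > A

Key insight: Entropy is maximized by uniform distributions and minimized by concentrated distributions.

- Uniform distributions have maximum entropy log₂(3) = 1.5850 bits
- The more "peaked" or concentrated a distribution, the lower its entropy

Entropies:
  H(A) = 0.5978 bits
  H(B) = 1.2666 bits
  H(C) = 1.5850 bits

Ranking: C > B > A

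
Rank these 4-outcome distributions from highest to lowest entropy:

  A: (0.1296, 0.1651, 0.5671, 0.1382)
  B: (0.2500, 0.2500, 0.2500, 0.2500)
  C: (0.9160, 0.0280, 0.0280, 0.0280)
B > A > C

Key insight: Entropy is maximized by uniform distributions and minimized by concentrated distributions.

- Uniform distributions have maximum entropy log₂(4) = 2.0000 bits
- The more "peaked" or concentrated a distribution, the lower its entropy

Entropies:
  H(A) = 1.6698 bits
  H(B) = 2.0000 bits
  H(C) = 0.5493 bits

Ranking: B > A > C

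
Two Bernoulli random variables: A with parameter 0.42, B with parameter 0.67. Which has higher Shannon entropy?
A

For binary distributions, entropy is maximized at p=0.5 and decreases as p moves toward 0 or 1.

H(A) = H(0.42) = 0.9815 bits
H(B) = H(0.67) = 0.9149 bits

Distribution A (p=0.42) is closer to uniform (p=0.5), so it has higher entropy.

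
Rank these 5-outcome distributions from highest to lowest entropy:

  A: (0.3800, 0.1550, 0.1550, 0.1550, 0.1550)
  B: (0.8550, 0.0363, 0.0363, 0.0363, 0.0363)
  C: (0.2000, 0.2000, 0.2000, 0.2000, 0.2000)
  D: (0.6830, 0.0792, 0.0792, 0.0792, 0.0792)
C > A > D > B

Key insight: Entropy is maximized by uniform distributions and minimized by concentrated distributions.

Entropies:
  H(A) = 2.1980 bits
  H(B) = 0.8872 bits
  H(C) = 2.3219 bits
  H(D) = 1.5351 bits

Ranking: C > A > D > B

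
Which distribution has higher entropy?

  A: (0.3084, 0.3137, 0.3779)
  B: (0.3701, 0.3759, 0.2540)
A

Both distributions are close to uniform, making this a harder comparison.

H(A) = 1.5786 bits
H(B) = 1.5635 bits

The distribution closer to uniform has higher entropy.
Answer: A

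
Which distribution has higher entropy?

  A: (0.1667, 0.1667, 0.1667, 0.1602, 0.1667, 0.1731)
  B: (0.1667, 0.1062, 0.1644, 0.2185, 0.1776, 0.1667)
A

Both distributions are close to uniform, making this a harder comparison.

H(A) = 2.5846 bits
H(B) = 2.5557 bits

The distribution closer to uniform has higher entropy.
Answer: A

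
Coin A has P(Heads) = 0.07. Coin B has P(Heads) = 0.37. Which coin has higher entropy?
B

For binary distributions, entropy is maximized at p=0.5 and decreases as p moves toward 0 or 1.

H(A) = H(0.07) = 0.3659 bits
H(B) = H(0.37) = 0.9507 bits

Distribution B (p=0.37) is closer to uniform (p=0.5), so it has higher entropy.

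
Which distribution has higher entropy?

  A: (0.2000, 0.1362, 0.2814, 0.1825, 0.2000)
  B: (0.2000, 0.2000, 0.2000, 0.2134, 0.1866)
B

Both distributions are close to uniform, making this a harder comparison.

H(A) = 2.2831 bits
H(B) = 2.3206 bits

The distribution closer to uniform has higher entropy.
Answer: B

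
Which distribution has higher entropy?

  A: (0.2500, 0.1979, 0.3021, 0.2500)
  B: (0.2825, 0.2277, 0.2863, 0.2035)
B

Both distributions are close to uniform, making this a harder comparison.

H(A) = 1.9842 bits
H(B) = 1.9853 bits

The distribution closer to uniform has higher entropy.
Answer: B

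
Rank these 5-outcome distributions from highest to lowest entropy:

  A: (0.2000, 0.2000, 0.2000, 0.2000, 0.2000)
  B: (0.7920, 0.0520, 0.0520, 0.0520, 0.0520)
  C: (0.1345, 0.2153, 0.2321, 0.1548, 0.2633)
A > C > B

Key insight: Entropy is maximized by uniform distributions and minimized by concentrated distributions.

- Uniform distributions have maximum entropy log₂(5) = 2.3219 bits
- The more "peaked" or concentrated a distribution, the lower its entropy

Entropies:
  H(A) = 2.3219 bits
  H(B) = 1.1536 bits
  H(C) = 2.2789 bits

Ranking: A > C > B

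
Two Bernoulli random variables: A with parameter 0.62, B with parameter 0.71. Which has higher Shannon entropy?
A

For binary distributions, entropy is maximized at p=0.5 and decreases as p moves toward 0 or 1.

H(A) = H(0.62) = 0.9580 bits
H(B) = H(0.71) = 0.8687 bits

Distribution A (p=0.62) is closer to uniform (p=0.5), so it has higher entropy.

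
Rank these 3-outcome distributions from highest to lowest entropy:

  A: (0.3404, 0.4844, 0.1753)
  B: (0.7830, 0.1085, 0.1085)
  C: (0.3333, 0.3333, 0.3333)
C > A > B

Key insight: Entropy is maximized by uniform distributions and minimized by concentrated distributions.

- Uniform distributions have maximum entropy log₂(3) = 1.5850 bits
- The more "peaked" or concentrated a distribution, the lower its entropy

Entropies:
  H(A) = 1.4761 bits
  H(B) = 0.9717 bits
  H(C) = 1.5850 bits

Ranking: C > A > B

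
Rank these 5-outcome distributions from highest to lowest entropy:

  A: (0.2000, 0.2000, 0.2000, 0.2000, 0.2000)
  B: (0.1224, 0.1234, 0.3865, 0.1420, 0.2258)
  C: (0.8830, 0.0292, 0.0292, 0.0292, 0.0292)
A > B > C

Key insight: Entropy is maximized by uniform distributions and minimized by concentrated distributions.

- Uniform distributions have maximum entropy log₂(5) = 2.3219 bits
- The more "peaked" or concentrated a distribution, the lower its entropy

Entropies:
  H(A) = 2.3219 bits
  H(B) = 2.1580 bits
  H(C) = 0.7547 bits

Ranking: A > B > C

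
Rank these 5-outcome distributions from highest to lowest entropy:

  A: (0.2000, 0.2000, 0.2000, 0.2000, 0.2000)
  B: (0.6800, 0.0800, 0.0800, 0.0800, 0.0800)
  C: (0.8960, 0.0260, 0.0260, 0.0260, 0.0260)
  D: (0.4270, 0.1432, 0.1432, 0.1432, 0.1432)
A > D > B > C

Key insight: Entropy is maximized by uniform distributions and minimized by concentrated distributions.

Entropies:
  H(A) = 2.3219 bits
  H(B) = 1.5444 bits
  H(C) = 0.6895 bits
  H(D) = 2.1306 bits

Ranking: A > D > B > C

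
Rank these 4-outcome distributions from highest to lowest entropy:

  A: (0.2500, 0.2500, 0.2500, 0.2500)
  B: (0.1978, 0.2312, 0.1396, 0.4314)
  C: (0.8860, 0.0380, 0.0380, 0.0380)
A > B > C

Key insight: Entropy is maximized by uniform distributions and minimized by concentrated distributions.

- Uniform distributions have maximum entropy log₂(4) = 2.0000 bits
- The more "peaked" or concentrated a distribution, the lower its entropy

Entropies:
  H(A) = 2.0000 bits
  H(B) = 1.8707 bits
  H(C) = 0.6926 bits

Ranking: A > B > C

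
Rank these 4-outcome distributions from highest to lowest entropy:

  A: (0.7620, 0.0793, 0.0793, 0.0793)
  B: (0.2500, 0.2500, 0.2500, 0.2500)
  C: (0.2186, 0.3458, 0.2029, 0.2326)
B > C > A

Key insight: Entropy is maximized by uniform distributions and minimized by concentrated distributions.

- Uniform distributions have maximum entropy log₂(4) = 2.0000 bits
- The more "peaked" or concentrated a distribution, the lower its entropy

Entropies:
  H(A) = 1.1689 bits
  H(B) = 2.0000 bits
  H(C) = 1.9657 bits

Ranking: B > C > A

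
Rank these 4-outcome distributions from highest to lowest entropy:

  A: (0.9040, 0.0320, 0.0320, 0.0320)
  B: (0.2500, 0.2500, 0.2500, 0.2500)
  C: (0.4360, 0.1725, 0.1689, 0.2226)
B > C > A

Key insight: Entropy is maximized by uniform distributions and minimized by concentrated distributions.

- Uniform distributions have maximum entropy log₂(4) = 2.0000 bits
- The more "peaked" or concentrated a distribution, the lower its entropy

Entropies:
  H(A) = 0.6083 bits
  H(B) = 2.0000 bits
  H(C) = 1.8753 bits

Ranking: B > C > A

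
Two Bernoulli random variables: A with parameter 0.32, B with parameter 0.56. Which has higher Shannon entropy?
B

For binary distributions, entropy is maximized at p=0.5 and decreases as p moves toward 0 or 1.

H(A) = H(0.32) = 0.9044 bits
H(B) = H(0.56) = 0.9896 bits

Distribution B (p=0.56) is closer to uniform (p=0.5), so it has higher entropy.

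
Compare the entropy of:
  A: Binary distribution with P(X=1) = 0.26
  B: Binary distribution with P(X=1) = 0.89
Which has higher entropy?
A

For binary distributions, entropy is maximized at p=0.5 and decreases as p moves toward 0 or 1.

H(A) = H(0.26) = 0.8267 bits
H(B) = H(0.89) = 0.4999 bits

Distribution A (p=0.26) is closer to uniform (p=0.5), so it has higher entropy.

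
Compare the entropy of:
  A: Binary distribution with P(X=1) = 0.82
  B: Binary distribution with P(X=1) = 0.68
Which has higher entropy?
B

For binary distributions, entropy is maximized at p=0.5 and decreases as p moves toward 0 or 1.

H(A) = H(0.82) = 0.6801 bits
H(B) = H(0.68) = 0.9044 bits

Distribution B (p=0.68) is closer to uniform (p=0.5), so it has higher entropy.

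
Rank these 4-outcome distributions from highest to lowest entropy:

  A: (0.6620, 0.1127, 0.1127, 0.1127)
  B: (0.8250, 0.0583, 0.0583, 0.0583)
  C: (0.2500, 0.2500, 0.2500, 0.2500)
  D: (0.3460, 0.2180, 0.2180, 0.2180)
C > D > A > B

Key insight: Entropy is maximized by uniform distributions and minimized by concentrated distributions.

Entropies:
  H(A) = 1.4586 bits
  H(B) = 0.9464 bits
  H(C) = 2.0000 bits
  H(D) = 1.9670 bits

Ranking: C > D > A > B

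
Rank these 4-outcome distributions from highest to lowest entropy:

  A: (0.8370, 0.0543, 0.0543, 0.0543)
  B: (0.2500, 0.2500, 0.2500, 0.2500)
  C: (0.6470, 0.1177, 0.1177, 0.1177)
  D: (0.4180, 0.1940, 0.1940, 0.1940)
B > D > C > A

Key insight: Entropy is maximized by uniform distributions and minimized by concentrated distributions.

Entropies:
  H(A) = 0.8998 bits
  H(B) = 2.0000 bits
  H(C) = 1.4962 bits
  H(D) = 1.9030 bits

Ranking: B > D > C > A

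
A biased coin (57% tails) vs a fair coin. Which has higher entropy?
Fair coin

The fair coin is uniform (p=0.5), maximizing binary entropy at 1 bit. The biased coin has H(0.57) ≈ 0.986 bits — its outcome is more predictable, so its entropy is lower.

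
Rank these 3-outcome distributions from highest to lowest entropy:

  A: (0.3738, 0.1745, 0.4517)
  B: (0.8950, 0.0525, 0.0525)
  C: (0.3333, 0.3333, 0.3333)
C > A > B

Key insight: Entropy is maximized by uniform distributions and minimized by concentrated distributions.

- Uniform distributions have maximum entropy log₂(3) = 1.5850 bits
- The more "peaked" or concentrated a distribution, the lower its entropy

Entropies:
  H(A) = 1.4881 bits
  H(B) = 0.5896 bits
  H(C) = 1.5850 bits

Ranking: C > A > B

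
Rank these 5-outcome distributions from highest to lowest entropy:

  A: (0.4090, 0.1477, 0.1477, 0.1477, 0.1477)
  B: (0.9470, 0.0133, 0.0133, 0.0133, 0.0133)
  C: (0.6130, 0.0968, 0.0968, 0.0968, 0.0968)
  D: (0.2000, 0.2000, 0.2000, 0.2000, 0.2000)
D > A > C > B

Key insight: Entropy is maximized by uniform distributions and minimized by concentrated distributions.

Entropies:
  H(A) = 2.1580 bits
  H(B) = 0.4050 bits
  H(C) = 1.7368 bits
  H(D) = 2.3219 bits

Ranking: D > A > C > B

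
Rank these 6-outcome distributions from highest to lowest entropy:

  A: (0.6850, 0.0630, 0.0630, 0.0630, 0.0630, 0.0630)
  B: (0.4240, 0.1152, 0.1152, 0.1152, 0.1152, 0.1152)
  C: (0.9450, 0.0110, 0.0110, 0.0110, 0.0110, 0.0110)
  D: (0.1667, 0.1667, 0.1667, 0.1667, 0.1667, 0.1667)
D > B > A > C

Key insight: Entropy is maximized by uniform distributions and minimized by concentrated distributions.

Entropies:
  H(A) = 1.6303 bits
  H(B) = 2.3207 bits
  H(C) = 0.4350 bits
  H(D) = 2.5850 bits

Ranking: D > B > A > C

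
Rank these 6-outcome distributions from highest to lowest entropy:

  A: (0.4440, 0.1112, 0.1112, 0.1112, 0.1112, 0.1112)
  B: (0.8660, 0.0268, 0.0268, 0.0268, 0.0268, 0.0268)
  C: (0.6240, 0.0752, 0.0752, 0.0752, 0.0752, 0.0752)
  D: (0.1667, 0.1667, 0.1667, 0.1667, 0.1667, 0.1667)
D > A > C > B

Key insight: Entropy is maximized by uniform distributions and minimized by concentrated distributions.

Entropies:
  H(A) = 2.2819 bits
  H(B) = 0.8794 bits
  H(C) = 1.8282 bits
  H(D) = 2.5850 bits

Ranking: D > A > C > B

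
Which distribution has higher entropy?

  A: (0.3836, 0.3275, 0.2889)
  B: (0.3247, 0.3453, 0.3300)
B

Both distributions are close to uniform, making this a harder comparison.

H(A) = 1.5752 bits
H(B) = 1.5845 bits

The distribution closer to uniform has higher entropy.
Answer: B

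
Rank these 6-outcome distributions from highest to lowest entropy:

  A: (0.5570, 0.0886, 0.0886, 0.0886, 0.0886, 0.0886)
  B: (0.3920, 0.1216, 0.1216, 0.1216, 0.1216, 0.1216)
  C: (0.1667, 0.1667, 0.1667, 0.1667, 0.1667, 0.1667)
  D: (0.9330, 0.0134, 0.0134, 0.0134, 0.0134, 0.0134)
C > B > A > D

Key insight: Entropy is maximized by uniform distributions and minimized by concentrated distributions.

Entropies:
  H(A) = 2.0192 bits
  H(B) = 2.3778 bits
  H(C) = 2.5850 bits
  H(D) = 0.5102 bits

Ranking: C > B > A > D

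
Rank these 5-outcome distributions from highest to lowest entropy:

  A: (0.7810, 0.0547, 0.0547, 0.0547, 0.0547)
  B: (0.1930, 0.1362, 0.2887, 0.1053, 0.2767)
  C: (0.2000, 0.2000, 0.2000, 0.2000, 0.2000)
C > B > A

Key insight: Entropy is maximized by uniform distributions and minimized by concentrated distributions.

- Uniform distributions have maximum entropy log₂(5) = 2.3219 bits
- The more "peaked" or concentrated a distribution, the lower its entropy

Entropies:
  H(A) = 1.1963 bits
  H(B) = 2.2222 bits
  H(C) = 2.3219 bits

Ranking: C > B > A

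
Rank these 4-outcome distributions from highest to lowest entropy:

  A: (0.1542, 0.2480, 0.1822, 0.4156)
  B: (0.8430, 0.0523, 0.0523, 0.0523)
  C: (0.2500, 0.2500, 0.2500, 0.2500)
C > A > B

Key insight: Entropy is maximized by uniform distributions and minimized by concentrated distributions.

- Uniform distributions have maximum entropy log₂(4) = 2.0000 bits
- The more "peaked" or concentrated a distribution, the lower its entropy

Entropies:
  H(A) = 1.8887 bits
  H(B) = 0.8759 bits
  H(C) = 2.0000 bits

Ranking: C > A > B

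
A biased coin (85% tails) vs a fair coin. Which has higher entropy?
Fair coin

The fair coin is uniform (p=0.5), maximizing binary entropy at 1 bit. The biased coin has H(0.85) ≈ 0.610 bits — its outcome is more predictable, so its entropy is lower.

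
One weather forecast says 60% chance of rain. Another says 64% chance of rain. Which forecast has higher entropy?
60% forecast

Treat each forecast as a Bernoulli distribution. Binary entropy is maximized at p=0.5 and falls off symmetrically toward 0 or 1. The 60% forecast is closer to 50%, so it is more uncertain. H(60%) ≈ 0.971 bits, H(64%) ≈ 0.943 bits.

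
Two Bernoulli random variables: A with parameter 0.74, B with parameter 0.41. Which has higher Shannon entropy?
B

For binary distributions, entropy is maximized at p=0.5 and decreases as p moves toward 0 or 1.

H(A) = H(0.74) = 0.8267 bits
H(B) = H(0.41) = 0.9765 bits

Distribution B (p=0.41) is closer to uniform (p=0.5), so it has higher entropy.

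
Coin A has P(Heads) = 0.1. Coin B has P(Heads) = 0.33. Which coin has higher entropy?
B

For binary distributions, entropy is maximized at p=0.5 and decreases as p moves toward 0 or 1.

H(A) = H(0.1) = 0.4690 bits
H(B) = H(0.33) = 0.9149 bits

Distribution B (p=0.33) is closer to uniform (p=0.5), so it has higher entropy.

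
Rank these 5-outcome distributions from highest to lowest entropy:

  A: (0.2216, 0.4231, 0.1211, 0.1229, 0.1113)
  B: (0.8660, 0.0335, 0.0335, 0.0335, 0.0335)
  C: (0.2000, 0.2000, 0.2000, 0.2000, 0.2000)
C > A > B

Key insight: Entropy is maximized by uniform distributions and minimized by concentrated distributions.

- Uniform distributions have maximum entropy log₂(5) = 2.3219 bits
- The more "peaked" or concentrated a distribution, the lower its entropy

Entropies:
  H(A) = 2.0999 bits
  H(B) = 0.8363 bits
  H(C) = 2.3219 bits

Ranking: C > A > B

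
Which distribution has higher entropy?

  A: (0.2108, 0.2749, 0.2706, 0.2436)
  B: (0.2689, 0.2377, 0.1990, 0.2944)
A

Both distributions are close to uniform, making this a harder comparison.

H(A) = 1.9923 bits
H(B) = 1.9851 bits

The distribution closer to uniform has higher entropy.
Answer: A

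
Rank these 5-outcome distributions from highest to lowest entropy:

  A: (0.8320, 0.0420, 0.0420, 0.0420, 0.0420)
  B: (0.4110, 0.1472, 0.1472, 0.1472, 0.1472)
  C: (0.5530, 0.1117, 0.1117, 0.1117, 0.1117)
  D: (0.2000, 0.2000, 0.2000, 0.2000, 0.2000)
D > B > C > A

Key insight: Entropy is maximized by uniform distributions and minimized by concentrated distributions.

Entropies:
  H(A) = 0.9891 bits
  H(B) = 2.1550 bits
  H(C) = 1.8859 bits
  H(D) = 2.3219 bits

Ranking: D > B > C > A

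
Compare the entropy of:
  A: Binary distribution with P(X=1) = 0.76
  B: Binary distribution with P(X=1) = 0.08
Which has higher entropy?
A

For binary distributions, entropy is maximized at p=0.5 and decreases as p moves toward 0 or 1.

H(A) = H(0.76) = 0.7950 bits
H(B) = H(0.08) = 0.4022 bits

Distribution A (p=0.76) is closer to uniform (p=0.5), so it has higher entropy.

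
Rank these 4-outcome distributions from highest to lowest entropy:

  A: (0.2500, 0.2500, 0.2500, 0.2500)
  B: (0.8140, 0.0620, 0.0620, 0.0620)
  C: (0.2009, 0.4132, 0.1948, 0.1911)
A > C > B

Key insight: Entropy is maximized by uniform distributions and minimized by concentrated distributions.

- Uniform distributions have maximum entropy log₂(4) = 2.0000 bits
- The more "peaked" or concentrated a distribution, the lower its entropy

Entropies:
  H(A) = 2.0000 bits
  H(B) = 0.9878 bits
  H(C) = 1.9081 bits

Ranking: A > C > B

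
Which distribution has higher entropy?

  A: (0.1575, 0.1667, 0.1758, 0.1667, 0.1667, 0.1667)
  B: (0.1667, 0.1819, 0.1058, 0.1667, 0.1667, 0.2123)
A

Both distributions are close to uniform, making this a harder comparison.

H(A) = 2.5842 bits
H(B) = 2.5572 bits

The distribution closer to uniform has higher entropy.
Answer: A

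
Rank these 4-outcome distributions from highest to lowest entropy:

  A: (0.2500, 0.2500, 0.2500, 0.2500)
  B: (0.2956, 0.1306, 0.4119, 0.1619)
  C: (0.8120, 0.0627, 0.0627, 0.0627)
A > B > C

Key insight: Entropy is maximized by uniform distributions and minimized by concentrated distributions.

- Uniform distributions have maximum entropy log₂(4) = 2.0000 bits
- The more "peaked" or concentrated a distribution, the lower its entropy

Entropies:
  H(A) = 2.0000 bits
  H(B) = 1.8556 bits
  H(C) = 0.9952 bits

Ranking: A > B > C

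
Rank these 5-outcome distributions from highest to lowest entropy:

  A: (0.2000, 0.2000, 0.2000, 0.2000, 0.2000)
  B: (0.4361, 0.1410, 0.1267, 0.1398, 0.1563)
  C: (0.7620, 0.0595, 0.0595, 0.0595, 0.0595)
A > B > C

Key insight: Entropy is maximized by uniform distributions and minimized by concentrated distributions.

- Uniform distributions have maximum entropy log₂(5) = 2.3219 bits
- The more "peaked" or concentrated a distribution, the lower its entropy

Entropies:
  H(A) = 2.3219 bits
  H(B) = 2.1137 bits
  H(C) = 1.2677 bits

Ranking: A > B > C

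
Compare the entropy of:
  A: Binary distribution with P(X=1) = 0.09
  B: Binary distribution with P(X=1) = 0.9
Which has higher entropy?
B

For binary distributions, entropy is maximized at p=0.5 and decreases as p moves toward 0 or 1.

H(A) = H(0.09) = 0.4365 bits
H(B) = H(0.9) = 0.4690 bits

Distribution B (p=0.9) is closer to uniform (p=0.5), so it has higher entropy.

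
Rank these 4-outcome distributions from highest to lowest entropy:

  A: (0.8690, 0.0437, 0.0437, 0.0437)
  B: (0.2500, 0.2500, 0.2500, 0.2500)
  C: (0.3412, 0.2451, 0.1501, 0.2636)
B > C > A

Key insight: Entropy is maximized by uniform distributions and minimized by concentrated distributions.

- Uniform distributions have maximum entropy log₂(4) = 2.0000 bits
- The more "peaked" or concentrated a distribution, the lower its entropy

Entropies:
  H(A) = 0.7678 bits
  H(B) = 2.0000 bits
  H(C) = 1.9442 bits

Ranking: B > C > A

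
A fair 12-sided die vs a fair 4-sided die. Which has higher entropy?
12-sided die

Both are uniform distributions; for uniform over n outcomes, H = log₂(n). H(12-sided) = log₂(12) = 3.585 bits and H(4-sided) = log₂(4) = 2.000 bits. More outcomes in a uniform distribution means higher entropy.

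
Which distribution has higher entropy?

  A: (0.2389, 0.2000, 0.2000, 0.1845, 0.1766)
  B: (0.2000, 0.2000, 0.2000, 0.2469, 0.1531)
A

Both distributions are close to uniform, making this a harder comparison.

H(A) = 2.3139 bits
H(B) = 2.3059 bits

The distribution closer to uniform has higher entropy.
Answer: A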